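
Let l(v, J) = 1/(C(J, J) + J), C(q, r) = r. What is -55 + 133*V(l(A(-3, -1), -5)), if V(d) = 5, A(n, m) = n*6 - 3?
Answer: 610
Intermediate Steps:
A(n, m) = -3 + 6*n (A(n, m) = 6*n - 3 = -3 + 6*n)
l(v, J) = 1/(2*J) (l(v, J) = 1/(J + J) = 1/(2*J))
-55 + 133*V(l(A(-3, -1), -5)) = -55 + 133*5 = -55 + 665 = 610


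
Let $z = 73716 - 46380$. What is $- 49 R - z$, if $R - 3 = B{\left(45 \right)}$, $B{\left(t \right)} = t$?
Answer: $-29688$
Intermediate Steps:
$z = 27336$ ($z = 73716 - 46380 = 27336$)
$R = 48$ ($R = 3 + 45 = 48$)
$- 49 R - z = \left(-49\right) 48 - 27336 = -2352 - 27336 = -29688$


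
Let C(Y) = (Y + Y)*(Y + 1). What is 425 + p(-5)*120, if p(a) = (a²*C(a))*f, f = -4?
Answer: -479575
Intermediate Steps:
C(Y) = 2*Y*(1 + Y) (C(Y) = (2*Y)*(1 + Y) = 2*Y*(1 + Y))
p(a) = -8*a³*(1 + a) (p(a) = (a²*(2*a*(1 + a)))*(-4) = (2*a³*(1 + a))*(-4) = -8*a³*(1 + a))
425 + p(-5)*120 = 425 + (8*(-5)³*(-1 - 1*(-5)))*120 = 425 + (8*(-125)*(-1 + 5))*120 = 425 + (8*(-125)*4)*120 = 425 - 4000*120 = 425 - 480000 = -479575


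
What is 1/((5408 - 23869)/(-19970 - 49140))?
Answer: 69110/18461 ≈ 3.7436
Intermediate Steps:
1/((5408 - 23869)/(-19970 - 49140)) = 1/(-18461/(-69110)) = 1/(-18461*(-1/69110)) = 1/(18461/69110) = 69110/18461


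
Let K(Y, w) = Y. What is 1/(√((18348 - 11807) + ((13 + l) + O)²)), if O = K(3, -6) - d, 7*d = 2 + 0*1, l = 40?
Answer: 7*√472609/472609 ≈ 0.010182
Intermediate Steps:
d = 2/7 (d = (2 + 0*1)/7 = (2 + 0)/7 = (⅐)*2 = 2/7 ≈ 0.28571)
O = 19/7 (O = 3 - 1*2/7 = 3 - 2/7 = 19/7 ≈ 2.7143)
1/(√((18348 - 11807) + ((13 + l) + O)²)) = 1/(√((18348 - 11807) + ((13 + 40) + 19/7)²)) = 1/(√(6541 + (53 + 19/7)²)) = 1/(√(6541 + (390/7)²)) = 1/(√(6541 + 152100/49)) = 1/(√(472609/49)) = 1/(√472609/7) = 7*√472609/472609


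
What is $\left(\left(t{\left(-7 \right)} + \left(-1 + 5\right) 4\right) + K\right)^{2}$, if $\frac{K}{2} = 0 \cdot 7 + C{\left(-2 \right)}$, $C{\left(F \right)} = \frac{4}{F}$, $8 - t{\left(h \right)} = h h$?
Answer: $841$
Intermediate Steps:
$t{\left(h \right)} = 8 - h^{2}$ ($t{\left(h \right)} = 8 - h h = 8 - h^{2}$)
$K = -4$ ($K = 2 \left(0 \cdot 7 + \frac{4}{-2}\right) = 2 \left(0 + 4 \left(- \frac{1}{2}\right)\right) = 2 \left(0 - 2\right) = 2 \left(-2\right) = -4$)
$\left(\left(t{\left(-7 \right)} + \left(-1 + 5\right) 4\right) + K\right)^{2} = \left(\left(\left(8 - \left(-7\right)^{2}\right) + \left(-1 + 5\right) 4\right) - 4\right)^{2} = \left(\left(\left(8 - 49\right) + 4 \cdot 4\right) - 4\right)^{2} = \left(\left(\left(8 - 49\right) + 16\right) - 4\right)^{2} = \left(\left(-41 + 16\right) - 4\right)^{2} = \left(-25 - 4\right)^{2} = \left(-29\right)^{2} = 841$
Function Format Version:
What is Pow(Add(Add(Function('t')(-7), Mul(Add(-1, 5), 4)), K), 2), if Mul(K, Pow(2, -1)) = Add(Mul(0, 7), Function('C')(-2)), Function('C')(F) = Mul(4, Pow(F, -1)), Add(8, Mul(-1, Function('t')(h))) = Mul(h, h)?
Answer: 841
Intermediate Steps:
Function('t')(h) = Add(8, Mul(-1, Pow(h, 2))) (Function('t')(h) = Add(8, Mul(-1, Mul(h, h))) = Add(8, Mul(-1, Pow(h, 2))))
K = -4 (K = Mul(2, Add(Mul(0, 7), Mul(4, Pow(-2, -1)))) = Mul(2, Add(0, Mul(4, Rational(-1, 2)))) = Mul(2, Add(0, -2)) = Mul(2, -2) = -4)
Pow(Add(Add(Function('t')(-7), Mul(Add(-1, 5), 4)), K), 2) = Pow(Add(Add(Add(8, Mul(-1, Pow(-7, 2))), Mul(Add(-1, 5), 4)), -4), 2) = Pow(Add(Add(Add(8, Mul(-1, 49)), Mul(4, 4)), -4), 2) = Pow(Add(Add(Add(8, -49), 16), -4), 2) = Pow(Add(Add(-41, 16), -4), 2) = Pow(Add(-25, -4), 2) = Pow(-29, 2) = 841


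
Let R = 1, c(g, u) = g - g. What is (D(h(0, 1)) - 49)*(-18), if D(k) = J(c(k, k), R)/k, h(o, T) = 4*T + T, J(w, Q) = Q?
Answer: 4392/5 ≈ 878.40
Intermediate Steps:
c(g, u) = 0
h(o, T) = 5*T
D(k) = 1/k
(D(h(0, 1)) - 49)*(-18) = (1/(5*1) - 49)*(-18) = (1/5 - 49)*(-18) = (⅕ - 49)*(-18) = -244/5*(-18) = 4392/5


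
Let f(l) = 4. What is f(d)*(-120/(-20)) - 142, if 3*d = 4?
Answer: -118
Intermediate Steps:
d = 4/3 (d = (⅓)*4 = 4/3 ≈ 1.3333)
f(d)*(-120/(-20)) - 142 = 4*(-120/(-20)) - 142 = 4*(-120*(-1/20)) - 142 = 4*6 - 142 = 24 - 142 = -118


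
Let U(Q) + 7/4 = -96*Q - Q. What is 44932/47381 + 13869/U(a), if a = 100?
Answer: -884832232/1838714467 ≈ -0.48122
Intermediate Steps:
U(Q) = -7/4 - 97*Q (U(Q) = -7/4 + (-96*Q - Q) = -7/4 - 97*Q)
44932/47381 + 13869/U(a) = 44932/47381 + 13869/(-7/4 - 97*100) = 44932*(1/47381) + 13869/(-7/4 - 9700) = 44932/47381 + 13869/(-38807/4) = 44932/47381 + 13869*(-4/38807) = 44932/47381 - 55476/38807 = -884832232/1838714467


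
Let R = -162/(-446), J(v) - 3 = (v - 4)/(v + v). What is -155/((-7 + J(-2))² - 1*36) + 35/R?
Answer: 979015/9639 ≈ 101.57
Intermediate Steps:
J(v) = 3 + (-4 + v)/(2*v) (J(v) = 3 + (v - 4)/(v + v) = 3 + (-4 + v)/((2*v)) = 3 + (-4 + v)*(1/(2*v)) = 3 + (-4 + v)/(2*v))
R = 81/223 (R = -162*(-1/446) = 81/223 ≈ 0.36323)
-155/((-7 + J(-2))² - 1*36) + 35/R = -155/((-7 + (7/2 - 2/(-2)))² - 1*36) + 35/(81/223) = -155/((-7 + (7/2 - 2*(-½)))² - 36) + 35*(223/81) = -155/((-7 + (7/2 + 1))² - 36) + 7805/81 = -155/((-7 + 9/2)² - 36) + 7805/81 = -155/((-5/2)² - 36) + 7805/81 = -155/(25/4 - 36) + 7805/81 = -155/(-119/4) + 7805/81 = -155*(-4/119) + 7805/81 = 620/119 + 7805/81 = 979015/9639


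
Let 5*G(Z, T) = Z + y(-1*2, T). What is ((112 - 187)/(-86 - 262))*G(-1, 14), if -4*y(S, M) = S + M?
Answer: -5/29 ≈ -0.17241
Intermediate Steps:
y(S, M) = -M/4 - S/4 (y(S, M) = -(S + M)/4 = -(M + S)/4 = -M/4 - S/4)
G(Z, T) = ⅒ - T/20 + Z/5 (G(Z, T) = (Z + (-T/4 - (-1)*2/4))/5 = (Z + (-T/4 - ¼*(-2)))/5 = (Z + (-T/4 + ½))/5 = (Z + (½ - T/4))/5 = (½ + Z - T/4)/5 = ⅒ - T/20 + Z/5)
((112 - 187)/(-86 - 262))*G(-1, 14) = ((112 - 187)/(-86 - 262))*(⅒ - 1/20*14 + (⅕)*(-1)) = (-75/(-348))*(⅒ - 7/10 - ⅕) = -75*(-1/348)*(-⅘) = (25/116)*(-⅘) = -5/29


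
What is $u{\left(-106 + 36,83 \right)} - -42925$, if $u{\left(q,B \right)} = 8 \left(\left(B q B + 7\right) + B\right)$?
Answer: $-3814195$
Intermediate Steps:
$u{\left(q,B \right)} = 56 + 8 B + 8 q B^{2}$ ($u{\left(q,B \right)} = 8 \left(\left(q B^{2} + 7\right) + B\right) = 8 \left(\left(7 + q B^{2}\right) + B\right) = 8 \left(7 + B + q B^{2}\right) = 56 + 8 B + 8 q B^{2}$)
$u{\left(-106 + 36,83 \right)} - -42925 = \left(56 + 8 \cdot 83 + 8 \left(-106 + 36\right) 83^{2}\right) - -42925 = \left(56 + 664 + 8 \left(-70\right) 6889\right) + 42925 = \left(56 + 664 - 3857840\right) + 42925 = -3857120 + 42925 = -3814195$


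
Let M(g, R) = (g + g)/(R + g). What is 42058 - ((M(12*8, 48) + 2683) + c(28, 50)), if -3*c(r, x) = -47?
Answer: 39358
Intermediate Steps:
c(r, x) = 47/3 (c(r, x) = -⅓*(-47) = 47/3)
M(g, R) = 2*g/(R + g) (M(g, R) = (2*g)/(R + g) = 2*g/(R + g))
42058 - ((M(12*8, 48) + 2683) + c(28, 50)) = 42058 - ((2*(12*8)/(48 + 12*8) + 2683) + 47/3) = 42058 - ((2*96/(48 + 96) + 2683) + 47/3) = 42058 - ((2*96/144 + 2683) + 47/3) = 42058 - ((2*96*(1/144) + 2683) + 47/3) = 42058 - ((4/3 + 2683) + 47/3) = 42058 - (8053/3 + 47/3) = 42058 - 1*2700 = 42058 - 2700 = 39358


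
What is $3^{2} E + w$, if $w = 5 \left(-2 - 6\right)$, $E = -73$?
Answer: $-697$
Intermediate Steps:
$w = -40$ ($w = 5 \left(-8\right) = -40$)
$3^{2} E + w = 3^{2} \left(-73\right) - 40 = 9 \left(-73\right) - 40 = -657 - 40 = -697$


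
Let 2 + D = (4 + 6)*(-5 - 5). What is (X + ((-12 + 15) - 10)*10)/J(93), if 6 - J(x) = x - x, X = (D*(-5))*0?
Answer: -35/3 ≈ -11.667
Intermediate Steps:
D = -102 (D = -2 + (4 + 6)*(-5 - 5) = -2 + 10*(-10) = -2 - 100 = -102)
X = 0 (X = -102*(-5)*0 = 510*0 = 0)
J(x) = 6 (J(x) = 6 - (x - x) = 6 - 1*0 = 6 + 0 = 6)
(X + ((-12 + 15) - 10)*10)/J(93) = (0 + ((-12 + 15) - 10)*10)/6 = (0 + (3 - 10)*10)*(1/6) = (0 - 7*10)*(1/6) = (0 - 70)*(1/6) = -70*1/6 = -35/3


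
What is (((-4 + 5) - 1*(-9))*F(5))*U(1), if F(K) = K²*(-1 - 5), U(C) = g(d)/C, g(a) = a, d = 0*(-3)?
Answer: 0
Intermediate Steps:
d = 0
U(C) = 0 (U(C) = 0/C = 0)
F(K) = -6*K² (F(K) = K²*(-6) = -6*K²)
(((-4 + 5) - 1*(-9))*F(5))*U(1) = (((-4 + 5) - 1*(-9))*(-6*5²))*0 = ((1 + 9)*(-6*25))*0 = (10*(-150))*0 = -1500*0 = 0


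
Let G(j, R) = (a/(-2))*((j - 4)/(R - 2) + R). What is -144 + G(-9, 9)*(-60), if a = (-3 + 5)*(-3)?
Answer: -10008/7 ≈ -1429.7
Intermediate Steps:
a = -6 (a = 2*(-3) = -6)
G(j, R) = 3*R + 3*(-4 + j)/(-2 + R) (G(j, R) = (-6/(-2))*((j - 4)/(R - 2) + R) = (-6*(-1/2))*((-4 + j)/(-2 + R) + R) = 3*((-4 + j)/(-2 + R) + R) = 3*(R + (-4 + j)/(-2 + R)) = 3*R + 3*(-4 + j)/(-2 + R))
-144 + G(-9, 9)*(-60) = -144 + (3*(-4 - 9 + 9**2 - 2*9)/(-2 + 9))*(-60) = -144 + (3*(-4 - 9 + 81 - 18)/7)*(-60) = -144 + (3*(1/7)*50)*(-60) = -144 + (150/7)*(-60) = -144 - 9000/7 = -10008/7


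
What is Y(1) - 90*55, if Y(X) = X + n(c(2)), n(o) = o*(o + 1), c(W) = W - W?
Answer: -4949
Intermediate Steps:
c(W) = 0
n(o) = o*(1 + o)
Y(X) = X (Y(X) = X + 0*(1 + 0) = X + 0*1 = X + 0 = X)
Y(1) - 90*55 = 1 - 90*55 = 1 - 4950 = -4949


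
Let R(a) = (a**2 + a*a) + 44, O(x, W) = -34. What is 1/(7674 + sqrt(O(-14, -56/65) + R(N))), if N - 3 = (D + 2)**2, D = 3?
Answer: 1279/9814783 - sqrt(1578)/58888698 ≈ 0.00012964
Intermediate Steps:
N = 28 (N = 3 + (3 + 2)**2 = 3 + 5**2 = 3 + 25 = 28)
R(a) = 44 + 2*a**2 (R(a) = (a**2 + a**2) + 44 = 2*a**2 + 44 = 44 + 2*a**2)
1/(7674 + sqrt(O(-14, -56/65) + R(N))) = 1/(7674 + sqrt(-34 + (44 + 2*28**2))) = 1/(7674 + sqrt(-34 + (44 + 2*784))) = 1/(7674 + sqrt(-34 + (44 + 1568))) = 1/(7674 + sqrt(-34 + 1612)) = 1/(7674 + sqrt(1578))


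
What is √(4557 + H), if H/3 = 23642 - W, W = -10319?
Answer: 2*√26610 ≈ 326.25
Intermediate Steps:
H = 101883 (H = 3*(23642 - 1*(-10319)) = 3*(23642 + 10319) = 3*33961 = 101883)
√(4557 + H) = √(4557 + 101883) = √106440 = 2*√26610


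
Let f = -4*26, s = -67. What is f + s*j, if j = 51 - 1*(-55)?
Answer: -7206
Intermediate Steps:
f = -104
j = 106 (j = 51 + 55 = 106)
f + s*j = -104 - 67*106 = -104 - 7102 = -7206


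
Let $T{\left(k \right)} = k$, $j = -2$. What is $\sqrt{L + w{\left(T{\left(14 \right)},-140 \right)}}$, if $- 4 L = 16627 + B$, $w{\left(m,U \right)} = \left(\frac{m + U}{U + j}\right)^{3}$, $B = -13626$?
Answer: $\frac{i \sqrt{76189441333}}{10082} \approx 27.378 i$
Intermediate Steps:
$w{\left(m,U \right)} = \frac{\left(U + m\right)^{3}}{\left(-2 + U\right)^{3}}$ ($w{\left(m,U \right)} = \left(\frac{m + U}{U - 2}\right)^{3} = \left(\frac{U + m}{-2 + U}\right)^{3} = \frac{\left(U + m\right)^{3}}{\left(-2 + U\right)^{3}}$)
$L = - \frac{3001}{4}$ ($L = - \frac{16627 - 13626}{4} = \left(- \frac{1}{4}\right) 3001 = - \frac{3001}{4} \approx -750.25$)
$\sqrt{L + w{\left(T{\left(14 \right)},-140 \right)}} = \sqrt{- \frac{3001}{4} + \frac{\left(-140 + 14\right)^{3}}{\left(-2 - 140\right)^{3}}} = \sqrt{- \frac{3001}{4} + \frac{\left(-126\right)^{3}}{-2863288}} = \sqrt{- \frac{3001}{4} - - \frac{250047}{357911}} = \sqrt{- \frac{3001}{4} + \frac{250047}{357911}} = \sqrt{- \frac{1073090723}{1431644}} = \frac{i \sqrt{76189441333}}{10082}$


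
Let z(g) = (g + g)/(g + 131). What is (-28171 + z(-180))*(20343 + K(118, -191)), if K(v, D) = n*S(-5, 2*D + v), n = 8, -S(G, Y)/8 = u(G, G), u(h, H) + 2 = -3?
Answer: -28515332597/49 ≈ -5.8195e+8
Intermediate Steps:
u(h, H) = -5 (u(h, H) = -2 - 3 = -5)
S(G, Y) = 40 (S(G, Y) = -8*(-5) = 40)
z(g) = 2*g/(131 + g) (z(g) = (2*g)/(131 + g) = 2*g/(131 + g))
K(v, D) = 320 (K(v, D) = 8*40 = 320)
(-28171 + z(-180))*(20343 + K(118, -191)) = (-28171 + 2*(-180)/(131 - 180))*(20343 + 320) = (-28171 + 2*(-180)/(-49))*20663 = (-28171 + 2*(-180)*(-1/49))*20663 = (-28171 + 360/49)*20663 = -1380019/49*20663 = -28515332597/49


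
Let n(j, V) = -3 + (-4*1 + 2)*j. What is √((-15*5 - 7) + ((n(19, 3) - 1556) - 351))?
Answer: I*√2030 ≈ 45.056*I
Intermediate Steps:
n(j, V) = -3 - 2*j (n(j, V) = -3 + (-4 + 2)*j = -3 - 2*j)
√((-15*5 - 7) + ((n(19, 3) - 1556) - 351)) = √((-15*5 - 7) + (((-3 - 2*19) - 1556) - 351)) = √((-75 - 7) + (((-3 - 38) - 1556) - 351)) = √(-82 + ((-41 - 1556) - 351)) = √(-82 + (-1597 - 351)) = √(-82 - 1948) = √(-2030) = I*√2030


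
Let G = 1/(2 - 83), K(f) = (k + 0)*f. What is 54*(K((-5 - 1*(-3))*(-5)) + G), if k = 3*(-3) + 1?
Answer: -12962/3 ≈ -4320.7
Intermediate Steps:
k = -8 (k = -9 + 1 = -8)
K(f) = -8*f (K(f) = (-8 + 0)*f = -8*f)
G = -1/81 (G = 1/(-81) = -1/81 ≈ -0.012346)
54*(K((-5 - 1*(-3))*(-5)) + G) = 54*(-8*(-5 - 1*(-3))*(-5) - 1/81) = 54*(-8*(-5 + 3)*(-5) - 1/81) = 54*(-(-16)*(-5) - 1/81) = 54*(-8*10 - 1/81) = 54*(-80 - 1/81) = 54*(-6481/81) = -12962/3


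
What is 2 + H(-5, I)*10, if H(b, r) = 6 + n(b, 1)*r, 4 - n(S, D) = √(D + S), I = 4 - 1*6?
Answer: -18 + 40*I ≈ -18.0 + 40.0*I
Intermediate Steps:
I = -2 (I = 4 - 6 = -2)
n(S, D) = 4 - √(D + S)
H(b, r) = 6 + r*(4 - √(1 + b)) (H(b, r) = 6 + (4 - √(1 + b))*r = 6 + r*(4 - √(1 + b)))
2 + H(-5, I)*10 = 2 + (6 - 1*(-2)*(-4 + √(1 - 5)))*10 = 2 + (6 - 1*(-2)*(-4 + √(-4)))*10 = 2 + (6 - 1*(-2)*(-4 + 2*I))*10 = 2 + (6 + (-8 + 4*I))*10 = 2 + (-2 + 4*I)*10 = 2 + (-20 + 40*I) = -18 + 40*I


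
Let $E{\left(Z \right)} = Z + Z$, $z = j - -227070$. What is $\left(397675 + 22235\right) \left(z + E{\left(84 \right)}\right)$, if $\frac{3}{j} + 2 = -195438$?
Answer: $\frac{1864878875561547}{19544} \approx 9.5419 \cdot 10^{10}$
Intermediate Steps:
$j = - \frac{3}{195440}$ ($j = \frac{3}{-2 - 195438} = \frac{3}{-195440} = 3 \left(- \frac{1}{195440}\right) = - \frac{3}{195440} \approx -1.535 \cdot 10^{-5}$)
$z = \frac{44378560797}{195440}$ ($z = - \frac{3}{195440} - -227070 = - \frac{3}{195440} + 227070 = \frac{44378560797}{195440} \approx 2.2707 \cdot 10^{5}$)
$E{\left(Z \right)} = 2 Z$
$\left(397675 + 22235\right) \left(z + E{\left(84 \right)}\right) = \left(397675 + 22235\right) \left(\frac{44378560797}{195440} + 2 \cdot 84\right) = 419910 \left(\frac{44378560797}{195440} + 168\right) = 419910 \cdot \frac{44411394717}{195440} = \frac{1864878875561547}{19544}$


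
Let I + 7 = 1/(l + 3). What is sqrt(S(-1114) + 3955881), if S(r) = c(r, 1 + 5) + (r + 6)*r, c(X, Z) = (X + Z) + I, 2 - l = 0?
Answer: sqrt(129726955)/5 ≈ 2278.0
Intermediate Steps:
l = 2 (l = 2 - 1*0 = 2 + 0 = 2)
I = -34/5 (I = -7 + 1/(2 + 3) = -7 + 1/5 = -34/5 ≈ -6.8000)
c(X, Z) = -34/5 + X + Z (c(X, Z) = (X + Z) - 34/5 = -34/5 + X + Z)
S(r) = -4/5 + r + r*(6 + r) (S(r) = (-34/5 + r + (1 + 5)) + (r + 6)*r = (-34/5 + r + 6) + (6 + r)*r = (-4/5 + r) + r*(6 + r) = -4/5 + r + r*(6 + r))
sqrt(S(-1114) + 3955881) = sqrt((-4/5 + (-1114)**2 + 7*(-1114)) + 3955881) = sqrt((-4/5 + 1240996 - 7798) + 3955881) = sqrt(6165986/5 + 3955881) = sqrt(25945391/5) = sqrt(129726955)/5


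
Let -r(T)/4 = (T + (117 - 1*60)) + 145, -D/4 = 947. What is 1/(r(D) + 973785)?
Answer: 1/988129 ≈ 1.0120e-6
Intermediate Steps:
D = -3788 (D = -4*947 = -3788)
r(T) = -808 - 4*T (r(T) = -4*((T + (117 - 1*60)) + 145) = -4*((T + (117 - 60)) + 145) = -4*((T + 57) + 145) = -4*((57 + T) + 145) = -4*(202 + T) = -808 - 4*T)
1/(r(D) + 973785) = 1/((-808 - 4*(-3788)) + 973785) = 1/((-808 + 15152) + 973785) = 1/(14344 + 973785) = 1/988129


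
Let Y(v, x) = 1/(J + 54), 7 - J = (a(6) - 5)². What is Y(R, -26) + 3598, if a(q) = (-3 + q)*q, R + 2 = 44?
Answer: 388583/108 ≈ 3598.0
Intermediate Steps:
R = 42 (R = -2 + 44 = 42)
a(q) = q*(-3 + q)
J = -162 (J = 7 - (6*(-3 + 6) - 5)² = 7 - (6*3 - 5)² = 7 - (18 - 5)² = 7 - 1*13² = 7 - 1*169 = 7 - 169 = -162)
Y(v, x) = -1/108 (Y(v, x) = 1/(-162 + 54) = 1/(-108) = -1/108)
Y(R, -26) + 3598 = -1/108 + 3598 = 388583/108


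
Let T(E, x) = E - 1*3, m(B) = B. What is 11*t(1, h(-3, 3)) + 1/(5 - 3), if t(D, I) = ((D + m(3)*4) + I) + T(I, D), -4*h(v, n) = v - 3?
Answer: 287/2 ≈ 143.50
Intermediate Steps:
h(v, n) = 3/4 - v/4 (h(v, n) = -(v - 3)/4 = -(-3 + v)/4 = 3/4 - v/4)
T(E, x) = -3 + E (T(E, x) = E - 3 = -3 + E)
t(D, I) = 9 + D + 2*I (t(D, I) = ((D + 3*4) + I) + (-3 + I) = ((D + 12) + I) + (-3 + I) = ((12 + D) + I) + (-3 + I) = (12 + D + I) + (-3 + I) = 9 + D + 2*I)
11*t(1, h(-3, 3)) + 1/(5 - 3) = 11*(9 + 1 + 2*(3/4 - 1/4*(-3))) + 1/(5 - 3) = 11*(9 + 1 + 2*(3/4 + 3/4)) + 1/2 = 11*(9 + 1 + 2*(3/2)) + 1/2 = 11*(9 + 1 + 3) + 1/2 = 11*13 + 1/2 = 143 + 1/2 = 287/2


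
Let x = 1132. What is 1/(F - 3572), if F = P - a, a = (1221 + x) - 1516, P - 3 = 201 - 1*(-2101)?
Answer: -1/2104 ≈ -0.00047529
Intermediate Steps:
P = 2305 (P = 3 + (201 - 1*(-2101)) = 3 + (201 + 2101) = 3 + 2302 = 2305)
a = 837 (a = (1221 + 1132) - 1516 = 2353 - 1516 = 837)
F = 1468 (F = 2305 - 1*837 = 2305 - 837 = 1468)
1/(F - 3572) = 1/(1468 - 3572) = 1/(-2104) = -1/2104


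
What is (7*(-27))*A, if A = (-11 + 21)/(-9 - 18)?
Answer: 70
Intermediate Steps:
A = -10/27 (A = 10/(-27) = 10*(-1/27) = -10/27 ≈ -0.37037)
(7*(-27))*A = (7*(-27))*(-10/27) = -189*(-10/27) = 70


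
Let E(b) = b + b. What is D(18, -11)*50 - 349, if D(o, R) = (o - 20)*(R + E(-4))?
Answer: 1551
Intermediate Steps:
E(b) = 2*b
D(o, R) = (-20 + o)*(-8 + R) (D(o, R) = (o - 20)*(R + 2*(-4)) = (-20 + o)*(R - 8) = (-20 + o)*(-8 + R))
D(18, -11)*50 - 349 = (160 - 20*(-11) - 8*18 - 11*18)*50 - 349 = (160 + 220 - 144 - 198)*50 - 349 = 38*50 - 349 = 1900 - 349 = 1551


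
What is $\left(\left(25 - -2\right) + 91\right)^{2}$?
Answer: $13924$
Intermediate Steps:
$\left(\left(25 - -2\right) + 91\right)^{2} = \left(\left(25 + 2\right) + 91\right)^{2} = \left(27 + 91\right)^{2} = 118^{2} = 13924$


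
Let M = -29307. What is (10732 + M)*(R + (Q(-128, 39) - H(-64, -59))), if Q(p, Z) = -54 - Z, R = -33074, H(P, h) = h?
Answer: 614981100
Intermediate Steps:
(10732 + M)*(R + (Q(-128, 39) - H(-64, -59))) = (10732 - 29307)*(-33074 + ((-54 - 1*39) - 1*(-59))) = -18575*(-33074 + ((-54 - 39) + 59)) = -18575*(-33074 + (-93 + 59)) = -18575*(-33074 - 34) = -18575*(-33108) = 614981100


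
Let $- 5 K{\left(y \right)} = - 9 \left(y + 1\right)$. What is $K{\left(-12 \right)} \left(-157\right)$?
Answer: $\frac{15543}{5} \approx 3108.6$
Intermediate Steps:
$K{\left(y \right)} = \frac{9}{5} + \frac{9 y}{5}$ ($K{\left(y \right)} = - \frac{\left(-9\right) \left(y + 1\right)}{5} = - \frac{\left(-9\right) \left(1 + y\right)}{5} = - \frac{-9 - 9 y}{5} = \frac{9}{5} + \frac{9 y}{5}$)
$K{\left(-12 \right)} \left(-157\right) = \left(\frac{9}{5} + \frac{9}{5} \left(-12\right)\right) \left(-157\right) = \left(\frac{9}{5} - \frac{108}{5}\right) \left(-157\right) = \left(- \frac{99}{5}\right) \left(-157\right) = \frac{15543}{5}$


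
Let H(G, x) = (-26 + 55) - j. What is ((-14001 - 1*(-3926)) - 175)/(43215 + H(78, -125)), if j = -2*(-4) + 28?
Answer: -5125/21604 ≈ -0.23722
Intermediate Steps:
j = 36 (j = 8 + 28 = 36)
H(G, x) = -7 (H(G, x) = (-26 + 55) - 1*36 = 29 - 36 = -7)
((-14001 - 1*(-3926)) - 175)/(43215 + H(78, -125)) = ((-14001 - 1*(-3926)) - 175)/(43215 - 7) = ((-14001 + 3926) - 175)/43208 = (-10075 - 175)*(1/43208) = -10250*1/43208 = -5125/21604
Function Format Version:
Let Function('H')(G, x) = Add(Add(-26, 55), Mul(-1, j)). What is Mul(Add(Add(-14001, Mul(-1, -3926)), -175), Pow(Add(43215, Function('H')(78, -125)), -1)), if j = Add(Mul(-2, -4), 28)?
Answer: Rational(-5125, 21604) ≈ -0.23722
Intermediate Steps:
j = 36 (j = Add(8, 28) = 36)
Function('H')(G, x) = -7 (Function('H')(G, x) = Add(Add(-26, 55), Mul(-1, 36)) = Add(29, -36) = -7)
Mul(Add(Add(-14001, Mul(-1, -3926)), -175), Pow(Add(43215, Function('H')(78, -125)), -1)) = Mul(Add(Add(-14001, Mul(-1, -3926)), -175), Pow(Add(43215, -7), -1)) = Mul(Add(Add(-14001, 3926), -175), Pow(43208, -1)) = Mul(Add(-10075, -175), Rational(1, 43208)) = Mul(-10250, Rational(1, 43208)) = Rational(-5125, 21604)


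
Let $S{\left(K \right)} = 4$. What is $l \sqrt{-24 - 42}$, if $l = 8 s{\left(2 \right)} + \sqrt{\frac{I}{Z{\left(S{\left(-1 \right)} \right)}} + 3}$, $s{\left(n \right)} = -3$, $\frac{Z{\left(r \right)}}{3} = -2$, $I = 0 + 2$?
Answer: $4 i \left(\sqrt{11} - 6 \sqrt{66}\right) \approx - 181.71 i$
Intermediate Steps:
$I = 2$
$Z{\left(r \right)} = -6$ ($Z{\left(r \right)} = 3 \left(-2\right) = -6$)
$l = -24 + \frac{2 \sqrt{6}}{3}$ ($l = 8 \left(-3\right) + \sqrt{\frac{2}{-6} + 3} = -24 + \sqrt{2 \left(- \frac{1}{6}\right) + 3} = -24 + \sqrt{- \frac{1}{3} + 3} = -24 + \sqrt{\frac{8}{3}} = -24 + \frac{2 \sqrt{6}}{3} \approx -22.367$)
$l \sqrt{-24 - 42} = \left(-24 + \frac{2 \sqrt{6}}{3}\right) \sqrt{-24 - 42} = \left(-24 + \frac{2 \sqrt{6}}{3}\right) \sqrt{-66} = \left(-24 + \frac{2 \sqrt{6}}{3}\right) i \sqrt{66} = i \sqrt{66} \left(-24 + \frac{2 \sqrt{6}}{3}\right)$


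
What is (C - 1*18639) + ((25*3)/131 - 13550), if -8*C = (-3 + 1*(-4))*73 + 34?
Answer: -33670985/1048 ≈ -32129.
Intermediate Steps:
C = 477/8 (C = -((-3 + 1*(-4))*73 + 34)/8 = -((-3 - 4)*73 + 34)/8 = -(-7*73 + 34)/8 = -(-511 + 34)/8 = -⅛*(-477) = 477/8 ≈ 59.625)
(C - 1*18639) + ((25*3)/131 - 13550) = (477/8 - 1*18639) + ((25*3)/131 - 13550) = (477/8 - 18639) + ((1/131)*75 - 13550) = -148635/8 + (75/131 - 13550) = -148635/8 - 1774975/131 = -33670985/1048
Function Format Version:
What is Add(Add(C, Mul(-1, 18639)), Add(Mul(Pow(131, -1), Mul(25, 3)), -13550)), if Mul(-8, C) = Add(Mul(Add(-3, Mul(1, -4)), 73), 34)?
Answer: Rational(-33670985, 1048) ≈ -32129.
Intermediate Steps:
C = Rational(477, 8) (C = Mul(Rational(-1, 8), Add(Mul(Add(-3, Mul(1, -4)), 73), 34)) = Mul(Rational(-1, 8), Add(Mul(Add(-3, -4), 73), 34)) = Mul(Rational(-1, 8), Add(Mul(-7, 73), 34)) = Mul(Rational(-1, 8), Add(-511, 34)) = Mul(Rational(-1, 8), -477) = Rational(477, 8) ≈ 59.625)
Add(Add(C, Mul(-1, 18639)), Add(Mul(Pow(131, -1), Mul(25, 3)), -13550)) = Add(Add(Rational(477, 8), Mul(-1, 18639)), Add(Mul(Pow(131, -1), Mul(25, 3)), -13550)) = Add(Add(Rational(477, 8), -18639), Add(Mul(Rational(1, 131), 75), -13550)) = Add(Rational(-148635, 8), Add(Rational(75, 131), -13550)) = Add(Rational(-148635, 8), Rational(-1774975, 131)) = Rational(-33670985, 1048)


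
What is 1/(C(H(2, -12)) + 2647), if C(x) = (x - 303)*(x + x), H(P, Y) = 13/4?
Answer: 8/5589 ≈ 0.0014314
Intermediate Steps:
H(P, Y) = 13/4 (H(P, Y) = 13*(¼) = 13/4)
C(x) = 2*x*(-303 + x) (C(x) = (-303 + x)*(2*x) = 2*x*(-303 + x))
1/(C(H(2, -12)) + 2647) = 1/(2*(13/4)*(-303 + 13/4) + 2647) = 1/(2*(13/4)*(-1199/4) + 2647) = 1/(-15587/8 + 2647) = 1/(5589/8) = 8/5589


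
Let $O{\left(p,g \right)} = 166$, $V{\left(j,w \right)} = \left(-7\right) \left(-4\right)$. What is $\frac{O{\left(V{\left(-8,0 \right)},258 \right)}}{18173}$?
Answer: $\frac{166}{18173} \approx 0.0091344$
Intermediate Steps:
$V{\left(j,w \right)} = 28$
$\frac{O{\left(V{\left(-8,0 \right)},258 \right)}}{18173} = \frac{166}{18173}$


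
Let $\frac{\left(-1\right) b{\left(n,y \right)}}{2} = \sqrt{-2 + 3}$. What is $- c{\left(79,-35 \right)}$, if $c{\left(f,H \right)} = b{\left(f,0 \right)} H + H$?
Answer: $-35$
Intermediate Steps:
$b{\left(n,y \right)} = -2$ ($b{\left(n,y \right)} = - 2 \sqrt{-2 + 3} = - 2 \sqrt{1} = \left(-2\right) 1 = -2$)
$c{\left(f,H \right)} = - H$ ($c{\left(f,H \right)} = - 2 H + H = - H$)
$- c{\left(79,-35 \right)} = - \left(-1\right) \left(-35\right) = \left(-1\right) 35 = -35$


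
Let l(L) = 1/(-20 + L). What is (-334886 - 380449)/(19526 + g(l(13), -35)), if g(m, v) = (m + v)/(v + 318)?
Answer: -283415727/7736152 ≈ -36.635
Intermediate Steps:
g(m, v) = (m + v)/(318 + v)
(-334886 - 380449)/(19526 + g(l(13), -35)) = (-334886 - 380449)/(19526 + (1/(-20 + 13) - 35)/(318 - 35)) = -715335/(19526 + (1/(-7) - 35)/283) = -715335/(19526 + (-⅐ - 35)/283) = -715335/(19526 + (1/283)*(-246/7)) = -715335/(19526 - 246/1981) = -715335/38680760/1981 = -715335*1981/38680760 = -283415727/7736152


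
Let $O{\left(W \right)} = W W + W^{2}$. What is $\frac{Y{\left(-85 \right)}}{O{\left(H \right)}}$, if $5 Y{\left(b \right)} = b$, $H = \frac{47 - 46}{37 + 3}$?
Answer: $-13600$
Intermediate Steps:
$H = \frac{1}{40}$ ($H = 1 \cdot \frac{1}{40} = \frac{1}{40} \approx 0.025$)
$O{\left(W \right)} = 2 W^{2}$ ($O{\left(W \right)} = W^{2} + W^{2} = 2 W^{2}$)
$Y{\left(b \right)} = \frac{b}{5}$
$\frac{Y{\left(-85 \right)}}{O{\left(H \right)}} = \frac{\frac{1}{5} \left(-85\right)}{2 \left(\frac{1}{40}\right)^{2}} = - \frac{17}{2 \cdot \frac{1}{1600}} = - 17 \frac{1}{\frac{1}{800}} = \left(-17\right) 800 = -13600$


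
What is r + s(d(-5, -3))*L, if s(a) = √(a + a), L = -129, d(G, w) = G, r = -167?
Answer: -167 - 129*I*√10 ≈ -167.0 - 407.93*I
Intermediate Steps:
s(a) = √2*√a (s(a) = √(2*a) = √2*√a)
r + s(d(-5, -3))*L = -167 + (√2*√(-5))*(-129) = -167 + (√2*(I*√5))*(-129) = -167 + (I*√10)*(-129) = -167 - 129*I*√10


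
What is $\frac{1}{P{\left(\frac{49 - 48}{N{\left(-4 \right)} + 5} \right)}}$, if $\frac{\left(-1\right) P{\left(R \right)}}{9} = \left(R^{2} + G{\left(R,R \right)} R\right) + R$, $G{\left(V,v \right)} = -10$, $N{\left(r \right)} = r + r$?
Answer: $- \frac{1}{28} \approx -0.035714$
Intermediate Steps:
$N{\left(r \right)} = 2 r$
$P{\left(R \right)} = - 9 R^{2} + 81 R$ ($P{\left(R \right)} = - 9 \left(\left(R^{2} - 10 R\right) + R\right) = - 9 \left(R^{2} - 9 R\right) = - 9 R^{2} + 81 R$)
$\frac{1}{P{\left(\frac{49 - 48}{N{\left(-4 \right)} + 5} \right)}} = \frac{1}{9 \frac{49 - 48}{2 \left(-4\right) + 5} \left(9 - \frac{49 - 48}{2 \left(-4\right) + 5}\right)} = \frac{1}{9 \cdot 1 \frac{1}{-8 + 5} \left(9 - 1 \frac{1}{-8 + 5}\right)} = \frac{1}{9 \cdot 1 \frac{1}{-3} \left(9 - 1 \frac{1}{-3}\right)} = \frac{1}{9 \cdot 1 \left(- \frac{1}{3}\right) \left(9 - 1 \left(- \frac{1}{3}\right)\right)} = \frac{1}{9 \left(- \frac{1}{3}\right) \left(9 - - \frac{1}{3}\right)} = \frac{1}{9 \left(- \frac{1}{3}\right) \left(9 + \frac{1}{3}\right)} = \frac{1}{9 \left(- \frac{1}{3}\right) \frac{28}{3}} = \frac{1}{-28} = - \frac{1}{28}$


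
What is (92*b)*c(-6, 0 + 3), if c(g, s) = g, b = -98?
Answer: 54096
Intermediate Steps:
(92*b)*c(-6, 0 + 3) = (92*(-98))*(-6) = -9016*(-6) = 54096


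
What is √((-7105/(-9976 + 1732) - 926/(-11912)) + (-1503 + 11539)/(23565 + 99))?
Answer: √1387295886393990343/1008621798 ≈ 1.1678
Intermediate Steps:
√((-7105/(-9976 + 1732) - 926/(-11912)) + (-1503 + 11539)/(23565 + 99)) = √((-7105/(-8244) - 926*(-1/11912)) + 10036/23664) = √((-7105*(-1/8244) + 463/5956) + 10036*(1/23664)) = √((7105/8244 + 463/5956) + 2509/5916) = √(2883397/3068829 + 2509/5916) = √(8252622871/6051730788) = √1387295886393990343/1008621798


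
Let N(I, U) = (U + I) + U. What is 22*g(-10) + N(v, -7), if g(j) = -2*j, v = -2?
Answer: 424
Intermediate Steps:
N(I, U) = I + 2*U (N(I, U) = (I + U) + U = I + 2*U)
22*g(-10) + N(v, -7) = 22*(-2*(-10)) + (-2 + 2*(-7)) = 22*20 + (-2 - 14) = 440 - 16 = 424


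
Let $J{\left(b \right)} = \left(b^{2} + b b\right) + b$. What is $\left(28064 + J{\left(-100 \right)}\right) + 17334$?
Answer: $65298$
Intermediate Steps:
$J{\left(b \right)} = b + 2 b^{2}$ ($J{\left(b \right)} = \left(b^{2} + b^{2}\right) + b = 2 b^{2} + b = b + 2 b^{2}$)
$\left(28064 + J{\left(-100 \right)}\right) + 17334 = \left(28064 - 100 \left(1 + 2 \left(-100\right)\right)\right) + 17334 = \left(28064 - 100 \left(1 - 200\right)\right) + 17334 = \left(28064 - -19900\right) + 17334 = \left(28064 + 19900\right) + 17334 = 47964 + 17334 = 65298$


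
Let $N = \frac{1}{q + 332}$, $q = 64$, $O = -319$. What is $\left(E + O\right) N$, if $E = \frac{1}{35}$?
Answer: $- \frac{2791}{3465} \approx -0.80548$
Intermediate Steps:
$N = \frac{1}{396}$ ($N = \frac{1}{64 + 332} = \frac{1}{396} \approx 0.0025253$)
$E = \frac{1}{35} \approx 0.028571$
$\left(E + O\right) N = \left(\frac{1}{35} - 319\right) \frac{1}{396} = \left(- \frac{11164}{35}\right) \frac{1}{396} = - \frac{2791}{3465}$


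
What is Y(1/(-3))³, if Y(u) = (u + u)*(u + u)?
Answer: 64/729 ≈ 0.087791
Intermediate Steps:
Y(u) = 4*u² (Y(u) = (2*u)*(2*u) = 4*u²)
Y(1/(-3))³ = (4*(1/(-3))²)³ = (4*(1*(-⅓))²)³ = (4*(-⅓)²)³ = (4*(⅑))³ = (4/9)³ = 64/729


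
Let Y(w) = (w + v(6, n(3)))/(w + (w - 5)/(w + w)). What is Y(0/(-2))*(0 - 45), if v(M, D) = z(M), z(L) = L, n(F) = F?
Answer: 0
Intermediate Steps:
v(M, D) = M
Y(w) = (6 + w)/(w + (-5 + w)/(2*w)) (Y(w) = (w + 6)/(w + (w - 5)/(w + w)) = (6 + w)/(w + (-5 + w)/((2*w))) = (6 + w)/(w + (-5 + w)*(1/(2*w))) = (6 + w)/(w + (-5 + w)/(2*w)))
Y(0/(-2))*(0 - 45) = (2*(0/(-2))*(6 + 0/(-2))/(-5 + 0/(-2) + 2*(0/(-2))²))*(0 - 45) = (2*(0*(-½))*(6 + 0*(-½))/(-5 + 0*(-½) + 2*(0*(-½))²))*(-45) = (2*0*(6 + 0)/(-5 + 0 + 2*0²))*(-45) = (2*0*6/(-5 + 0 + 2*0))*(-45) = (2*0*6/(-5 + 0 + 0))*(-45) = (2*0*6/(-5))*(-45) = (2*0*(-⅕)*6)*(-45) = 0*(-45) = 0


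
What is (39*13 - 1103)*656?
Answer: -390976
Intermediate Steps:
(39*13 - 1103)*656 = (507 - 1103)*656 = -596*656 = -390976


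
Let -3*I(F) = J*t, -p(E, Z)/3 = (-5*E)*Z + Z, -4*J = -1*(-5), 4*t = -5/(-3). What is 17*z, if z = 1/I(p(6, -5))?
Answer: 2448/25 ≈ 97.920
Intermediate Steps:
t = 5/12 (t = (-5/(-3))/4 = (-5*(-⅓))/4 = (¼)*(5/3) = 5/12 ≈ 0.41667)
J = -5/4 (J = -(-1)*(-5)/4 = -¼*5 = -5/4 ≈ -1.2500)
p(E, Z) = -3*Z + 15*E*Z (p(E, Z) = -3*((-5*E)*Z + Z) = -3*(-5*E*Z + Z) = -3*(Z - 5*E*Z) = -3*Z + 15*E*Z)
I(F) = 25/144 (I(F) = -(-5)*5/(12*12) = -⅓*(-25/48) = 25/144)
z = 144/25 (z = 1/(25/144) = 144/25 ≈ 5.7600)
17*z = 17*(144/25) = 2448/25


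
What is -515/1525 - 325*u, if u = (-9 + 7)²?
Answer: -396603/305 ≈ -1300.3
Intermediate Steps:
u = 4 (u = (-2)² = 4)
-515/1525 - 325*u = -515/1525 - 325*4 = -515*1/1525 - 1300 = -103/305 - 1300 = -396603/305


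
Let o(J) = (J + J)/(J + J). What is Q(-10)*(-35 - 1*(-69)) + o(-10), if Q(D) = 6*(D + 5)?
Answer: -1019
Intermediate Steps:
Q(D) = 30 + 6*D (Q(D) = 6*(5 + D) = 30 + 6*D)
o(J) = 1 (o(J) = (2*J)/((2*J)) = (2*J)*(1/(2*J)) = 1)
Q(-10)*(-35 - 1*(-69)) + o(-10) = (30 + 6*(-10))*(-35 - 1*(-69)) + 1 = (30 - 60)*(-35 + 69) + 1 = -30*34 + 1 = -1020 + 1 = -1019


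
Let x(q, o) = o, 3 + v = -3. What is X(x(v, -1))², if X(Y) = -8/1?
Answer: 64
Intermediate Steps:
v = -6 (v = -3 - 3 = -6)
X(Y) = -8 (X(Y) = -8*1 = -8)
X(x(v, -1))² = (-8)² = 64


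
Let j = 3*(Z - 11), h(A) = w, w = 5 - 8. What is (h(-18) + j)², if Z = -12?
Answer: 5184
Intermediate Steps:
w = -3
h(A) = -3
j = -69 (j = 3*(-12 - 11) = 3*(-23) = -69)
(h(-18) + j)² = (-3 - 69)² = (-72)² = 5184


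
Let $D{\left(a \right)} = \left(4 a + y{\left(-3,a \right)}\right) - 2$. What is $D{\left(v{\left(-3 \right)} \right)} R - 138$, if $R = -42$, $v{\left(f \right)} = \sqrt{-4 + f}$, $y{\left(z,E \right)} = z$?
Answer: $72 - 168 i \sqrt{7} \approx 72.0 - 444.49 i$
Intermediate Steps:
$D{\left(a \right)} = -5 + 4 a$ ($D{\left(a \right)} = \left(4 a - 3\right) - 2 = \left(-3 + 4 a\right) - 2 = -5 + 4 a$)
$D{\left(v{\left(-3 \right)} \right)} R - 138 = \left(-5 + 4 \sqrt{-4 - 3}\right) \left(-42\right) - 138 = \left(-5 + 4 \sqrt{-7}\right) \left(-42\right) - 138 = \left(-5 + 4 i \sqrt{7}\right) \left(-42\right) - 138 = \left(210 - 168 i \sqrt{7}\right) - 138 = 72 - 168 i \sqrt{7}$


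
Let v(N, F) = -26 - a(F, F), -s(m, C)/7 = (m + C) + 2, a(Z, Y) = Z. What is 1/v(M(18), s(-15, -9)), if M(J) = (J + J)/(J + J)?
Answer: -1/180 ≈ -0.0055556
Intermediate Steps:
s(m, C) = -14 - 7*C - 7*m (s(m, C) = -7*((m + C) + 2) = -7*((C + m) + 2) = -7*(2 + C + m) = -14 - 7*C - 7*m)
M(J) = 1 (M(J) = (2*J)/((2*J)) = (2*J)*(1/(2*J)) = 1)
v(N, F) = -26 - F
1/v(M(18), s(-15, -9)) = 1/(-26 - (-14 - 7*(-9) - 7*(-15))) = 1/(-26 - (-14 + 63 + 105)) = 1/(-26 - 1*154) = 1/(-26 - 154) = 1/(-180) = -1/180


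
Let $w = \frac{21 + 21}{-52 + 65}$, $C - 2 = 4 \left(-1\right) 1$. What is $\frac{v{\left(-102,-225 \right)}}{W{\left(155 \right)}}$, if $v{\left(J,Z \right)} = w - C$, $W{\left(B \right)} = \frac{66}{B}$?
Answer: $\frac{5270}{429} \approx 12.284$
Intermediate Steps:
$C = -2$ ($C = 2 + 4 \left(-1\right) 1 = 2 - 4 = -2$)
$w = \frac{42}{13} \approx 3.2308$
$v{\left(J,Z \right)} = \frac{68}{13}$ ($v{\left(J,Z \right)} = \frac{42}{13} - -2 = \frac{42}{13} + 2 = \frac{68}{13}$)
$\frac{v{\left(-102,-225 \right)}}{W{\left(155 \right)}} = \frac{68}{13 \cdot \frac{66}{155}} = \frac{68}{13} \cdot \frac{155}{66} = \frac{5270}{429}$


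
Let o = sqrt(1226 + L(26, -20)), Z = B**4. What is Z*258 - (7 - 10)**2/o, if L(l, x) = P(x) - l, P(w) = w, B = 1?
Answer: 258 - 9*sqrt(295)/590 ≈ 257.74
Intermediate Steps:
Z = 1 (Z = 1**4 = 1)
L(l, x) = x - l
o = 2*sqrt(295) (o = sqrt(1226 + (-20 - 1*26)) = sqrt(1226 + (-20 - 26)) = sqrt(1226 - 46) = sqrt(1180) = 2*sqrt(295) ≈ 34.351)
Z*258 - (7 - 10)**2/o = 1*258 - (7 - 10)**2/(2*sqrt(295)) = 258 - (-3)**2*sqrt(295)/590 = 258 - 9*sqrt(295)/590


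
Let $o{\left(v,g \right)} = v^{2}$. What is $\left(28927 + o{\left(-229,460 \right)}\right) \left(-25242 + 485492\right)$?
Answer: $37449622000$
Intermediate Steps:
$\left(28927 + o{\left(-229,460 \right)}\right) \left(-25242 + 485492\right) = \left(28927 + \left(-229\right)^{2}\right) \left(-25242 + 485492\right) = \left(28927 + 52441\right) 460250 = 81368 \cdot 460250 = 37449622000$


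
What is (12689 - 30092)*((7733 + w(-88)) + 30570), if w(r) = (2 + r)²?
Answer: -795299697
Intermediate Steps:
(12689 - 30092)*((7733 + w(-88)) + 30570) = (12689 - 30092)*((7733 + (2 - 88)²) + 30570) = -17403*((7733 + (-86)²) + 30570) = -17403*((7733 + 7396) + 30570) = -17403*(15129 + 30570) = -17403*45699 = -795299697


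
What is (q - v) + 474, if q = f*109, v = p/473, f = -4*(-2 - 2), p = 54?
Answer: 1049060/473 ≈ 2217.9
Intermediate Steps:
f = 16 (f = -4*(-4) = 16)
v = 54/473 ≈ 0.11416
q = 1744 (q = 16*109 = 1744)
(q - v) + 474 = (1744 - 1*54/473) + 474 = (1744 - 54/473) + 474 = 824858/473 + 474 = 1049060/473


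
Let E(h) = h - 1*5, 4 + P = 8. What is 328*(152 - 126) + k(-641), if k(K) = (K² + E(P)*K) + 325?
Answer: 420375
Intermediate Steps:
P = 4 (P = -4 + 8 = 4)
E(h) = -5 + h (E(h) = h - 5 = -5 + h)
k(K) = 325 + K² - K (k(K) = (K² + (-5 + 4)*K) + 325 = (K² - K) + 325 = 325 + K² - K)
328*(152 - 126) + k(-641) = 328*(152 - 126) + (325 + (-641)² - 1*(-641)) = 328*26 + (325 + 410881 + 641) = 8528 + 411847 = 420375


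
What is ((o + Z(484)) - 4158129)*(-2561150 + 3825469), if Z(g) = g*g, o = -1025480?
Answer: -6257561035607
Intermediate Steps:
Z(g) = g**2
((o + Z(484)) - 4158129)*(-2561150 + 3825469) = ((-1025480 + 484**2) - 4158129)*(-2561150 + 3825469) = ((-1025480 + 234256) - 4158129)*1264319 = (-791224 - 4158129)*1264319 = -4949353*1264319 = -6257561035607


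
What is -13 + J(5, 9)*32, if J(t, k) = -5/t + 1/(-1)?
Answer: -77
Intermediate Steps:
J(t, k) = -1 - 5/t (J(t, k) = -5/t + 1*(-1) = -5/t - 1 = -1 - 5/t)
-13 + J(5, 9)*32 = -13 + ((-5 - 1*5)/5)*32 = -13 + ((-5 - 5)/5)*32 = -13 + ((⅕)*(-10))*32 = -13 - 2*32 = -13 - 64 = -77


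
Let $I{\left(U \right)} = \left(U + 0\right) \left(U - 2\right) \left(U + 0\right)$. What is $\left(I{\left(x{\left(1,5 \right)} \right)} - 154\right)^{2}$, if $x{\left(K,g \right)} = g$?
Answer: $6241$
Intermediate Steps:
$I{\left(U \right)} = U^{2} \left(-2 + U\right)$ ($I{\left(U \right)} = U \left(-2 + U\right) U = U^{2} \left(-2 + U\right)$)
$\left(I{\left(x{\left(1,5 \right)} \right)} - 154\right)^{2} = \left(5^{2} \left(-2 + 5\right) - 154\right)^{2} = \left(25 \cdot 3 - 154\right)^{2} = \left(75 - 154\right)^{2} = \left(-79\right)^{2} = 6241$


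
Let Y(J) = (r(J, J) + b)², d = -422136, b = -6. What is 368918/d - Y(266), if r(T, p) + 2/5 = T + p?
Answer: -3232197937/11700 ≈ -2.7626e+5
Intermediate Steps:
r(T, p) = -⅖ + T + p (r(T, p) = -⅖ + (T + p) = -⅖ + T + p)
Y(J) = (-32/5 + 2*J)² (Y(J) = ((-⅖ + J + J) - 6)² = ((-⅖ + 2*J) - 6)² = (-32/5 + 2*J)²)
368918/d - Y(266) = 368918/(-422136) - 4*(-16 + 5*266)²/25 = 368918*(-1/422136) - 4*(-16 + 1330)²/25 = -409/468 - 4*1314²/25 = -409/468 - 4*1726596/25 = -409/468 - 1*6906384/25 = -409/468 - 6906384/25 = -3232197937/11700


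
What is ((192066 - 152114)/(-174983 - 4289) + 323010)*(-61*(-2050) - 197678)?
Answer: -525705147700288/22409 ≈ -2.3460e+10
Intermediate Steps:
((192066 - 152114)/(-174983 - 4289) + 323010)*(-61*(-2050) - 197678) = (39952/(-179272) + 323010)*(125050 - 197678) = (39952*(-1/179272) + 323010)*(-72628) = (-4994/22409 + 323010)*(-72628) = (7238326096/22409)*(-72628) = -525705147700288/22409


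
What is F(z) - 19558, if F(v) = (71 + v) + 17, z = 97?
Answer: -19373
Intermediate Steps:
F(v) = 88 + v
F(z) - 19558 = (88 + 97) - 19558 = 185 - 19558 = -19373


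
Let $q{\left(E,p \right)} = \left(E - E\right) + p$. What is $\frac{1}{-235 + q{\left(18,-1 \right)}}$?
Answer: $- \frac{1}{236} \approx -0.0042373$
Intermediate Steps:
$q{\left(E,p \right)} = p$ ($q{\left(E,p \right)} = 0 + p = p$)
$\frac{1}{-235 + q{\left(18,-1 \right)}} = \frac{1}{-235 - 1} = \frac{1}{-236} = - \frac{1}{236}$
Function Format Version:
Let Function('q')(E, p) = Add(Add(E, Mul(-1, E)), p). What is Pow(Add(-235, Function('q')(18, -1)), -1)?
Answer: Rational(-1, 236) ≈ -0.0042373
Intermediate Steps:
Function('q')(E, p) = p (Function('q')(E, p) = Add(0, p) = p)
Pow(Add(-235, Function('q')(18, -1)), -1) = Pow(Add(-235, -1), -1) = Pow(-236, -1) = Rational(-1, 236)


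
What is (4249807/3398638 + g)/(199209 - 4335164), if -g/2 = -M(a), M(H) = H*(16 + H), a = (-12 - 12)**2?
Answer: -2317820987599/14056613829290 ≈ -0.16489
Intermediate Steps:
a = 576 (a = (-24)**2 = 576)
g = 681984 (g = -(-2)*576*(16 + 576) = -(-2)*576*592 = -(-2)*340992 = -2*(-340992) = 681984)
(4249807/3398638 + g)/(199209 - 4335164) = (4249807/3398638 + 681984)/(199209 - 4335164) = (4249807*(1/3398638) + 681984)/(-4135955) = (4249807/3398638 + 681984)*(-1/4135955) = (2317820987599/3398638)*(-1/4135955) = -2317820987599/14056613829290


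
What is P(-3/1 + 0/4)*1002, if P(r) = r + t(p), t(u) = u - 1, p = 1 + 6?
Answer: 3006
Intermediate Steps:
p = 7
t(u) = -1 + u
P(r) = 6 + r (P(r) = r + (-1 + 7) = r + 6 = 6 + r)
P(-3/1 + 0/4)*1002 = (6 + (-3/1 + 0/4))*1002 = (6 + (-3*1 + 0*(¼)))*1002 = (6 + (-3 + 0))*1002 = (6 - 3)*1002 = 3*1002 = 3006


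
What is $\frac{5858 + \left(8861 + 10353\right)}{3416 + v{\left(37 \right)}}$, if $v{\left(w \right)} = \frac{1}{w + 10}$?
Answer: $\frac{1178384}{160553} \approx 7.3395$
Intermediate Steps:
$v{\left(w \right)} = \frac{1}{10 + w}$
$\frac{5858 + \left(8861 + 10353\right)}{3416 + v{\left(37 \right)}} = \frac{5858 + \left(8861 + 10353\right)}{3416 + \frac{1}{10 + 37}} = \frac{5858 + 19214}{3416 + \frac{1}{47}} = \frac{25072}{3416 + \frac{1}{47}} = \frac{25072}{\frac{160553}{47}} = 25072 \cdot \frac{47}{160553} = \frac{1178384}{160553}$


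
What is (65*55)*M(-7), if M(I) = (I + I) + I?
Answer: -75075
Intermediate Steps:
M(I) = 3*I (M(I) = 2*I + I = 3*I)
(65*55)*M(-7) = (65*55)*(3*(-7)) = 3575*(-21) = -75075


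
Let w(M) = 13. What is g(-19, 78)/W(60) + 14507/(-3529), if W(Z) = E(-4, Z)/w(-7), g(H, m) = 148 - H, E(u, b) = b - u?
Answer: 6733011/225856 ≈ 29.811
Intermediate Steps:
W(Z) = 4/13 + Z/13 (W(Z) = (Z - 1*(-4))/13 = (Z + 4)*(1/13) = (4 + Z)*(1/13) = 4/13 + Z/13)
g(-19, 78)/W(60) + 14507/(-3529) = (148 - 1*(-19))/(4/13 + (1/13)*60) + 14507/(-3529) = (148 + 19)/(4/13 + 60/13) + 14507*(-1/3529) = 167/(64/13) - 14507/3529 = 167*(13/64) - 14507/3529 = 2171/64 - 14507/3529 = 6733011/225856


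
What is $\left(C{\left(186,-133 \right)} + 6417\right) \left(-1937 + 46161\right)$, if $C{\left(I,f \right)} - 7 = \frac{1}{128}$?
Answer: $\frac{568190643}{2} \approx 2.841 \cdot 10^{8}$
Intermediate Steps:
$C{\left(I,f \right)} = \frac{897}{128}$ ($C{\left(I,f \right)} = 7 + \frac{1}{128} = \frac{897}{128}$)
$\left(C{\left(186,-133 \right)} + 6417\right) \left(-1937 + 46161\right) = \left(\frac{897}{128} + 6417\right) \left(-1937 + 46161\right) = \frac{822273}{128} \cdot 44224 = \frac{568190643}{2}$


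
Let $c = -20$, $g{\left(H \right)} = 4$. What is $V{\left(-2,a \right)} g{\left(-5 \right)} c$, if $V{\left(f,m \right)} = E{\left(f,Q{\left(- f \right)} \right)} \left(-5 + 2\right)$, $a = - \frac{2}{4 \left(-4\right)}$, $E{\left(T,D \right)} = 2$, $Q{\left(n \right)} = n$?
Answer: $480$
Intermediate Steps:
$a = \frac{1}{8}$ ($a = - \frac{2}{-16} = \left(-2\right) \left(- \frac{1}{16}\right) = \frac{1}{8} \approx 0.125$)
$V{\left(f,m \right)} = -6$ ($V{\left(f,m \right)} = 2 \left(-5 + 2\right) = 2 \left(-3\right) = -6$)
$V{\left(-2,a \right)} g{\left(-5 \right)} c = \left(-6\right) 4 \left(-20\right) = \left(-24\right) \left(-20\right) = 480$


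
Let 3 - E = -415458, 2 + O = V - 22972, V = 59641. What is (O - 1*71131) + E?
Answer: 380997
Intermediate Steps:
O = 36667 (O = -2 + (59641 - 22972) = -2 + 36669 = 36667)
E = 415461 (E = 3 - 1*(-415458) = 3 + 415458 = 415461)
(O - 1*71131) + E = (36667 - 1*71131) + 415461 = (36667 - 71131) + 415461 = -34464 + 415461 = 380997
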